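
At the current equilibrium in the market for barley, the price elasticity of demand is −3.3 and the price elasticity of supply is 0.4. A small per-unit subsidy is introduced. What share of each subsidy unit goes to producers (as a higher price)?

For a small subsidy around the equilibrium, the benefit split depends on the relative slopes, which at a point are proportional to the elasticities.
Buyer share = εs/(εs + |εd|) = 0.4/(0.4 + 3.3) = 4/37; seller share = |εd|/(εs + |εd|) = 33/37.
So producers capture 33/37 of the subsidy.

Producer share = 33/37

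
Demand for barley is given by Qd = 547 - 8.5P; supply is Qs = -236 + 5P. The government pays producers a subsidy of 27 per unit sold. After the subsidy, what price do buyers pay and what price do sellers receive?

Buyers pay 48; sellers receive 75

Pre-subsidy: 547 - 8.5P = -236 + 5P gives P* = 58, Q* = 54.
With the subsidy, sellers receive Ps = Pb + 27 for each unit, where Pb is the price buyers pay.
Supply in terms of Pb becomes Qs = -236 + 5(Pb + 27) = -101 + 5Pb. Setting this equal to demand: 547 - 8.5Pb = -101 + 5Pb, so Pb = 48.
Sellers receive Ps = 48 + 27 = 75; Q' = 547 − 8.5·48 = 139.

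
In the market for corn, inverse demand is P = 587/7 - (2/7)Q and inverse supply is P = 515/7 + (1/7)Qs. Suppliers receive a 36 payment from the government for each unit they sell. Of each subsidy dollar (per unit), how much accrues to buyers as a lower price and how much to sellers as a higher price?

Buyers gain 24 per unit; sellers gain 12 per unit

Pre-subsidy: 587/7 - (2/7)Q = 515/7 + (1/7)Q gives Q* = 24 and P* = 77.
With the subsidy, sellers receive Ps = Pb + 36 for each unit, where Pb is the price buyers pay.
On the curves, Pb = 587/7 - (2/7)Q and Ps = 515/7 + (1/7)Q; the wedge Ps − Pb = 36 gives 515/7 + (1/7)Q − (587/7 - (2/7)Q) = 36, so Q' = 108.
Then Pb = 587/7 − (2/7)·108 = 53 and Ps = 515/7 + (1/7)·108 = 89.
Buyers' price falls by P* − Pb = 77 − 53 = 24; sellers' price rises by Ps − P* = 89 − 77 = 12.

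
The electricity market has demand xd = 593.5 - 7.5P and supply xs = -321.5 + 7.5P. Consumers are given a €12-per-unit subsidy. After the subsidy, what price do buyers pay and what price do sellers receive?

Buyers pay €55; sellers receive €67

Pre-subsidy: 593.5 - 7.5P = -321.5 + 7.5P gives P* = 61, x* = 136.
With the rebate, buyers effectively pay Pb = Ps − 12, where Ps is the price sellers receive.
Demand in terms of Ps becomes xd = 593.5 − 7.5(Ps − 12) = 683.5 - 7.5Ps. Setting this equal to supply: 683.5 - 7.5Ps = -321.5 + 7.5Ps, so Ps = 67.
Buyers pay Pb = 67 − 12 = 55; x' = -321.5 + 7.5·67 = 181.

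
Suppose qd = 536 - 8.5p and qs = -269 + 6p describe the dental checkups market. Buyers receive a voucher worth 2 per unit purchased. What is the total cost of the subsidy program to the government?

Government cost = 4126/29

Pre-subsidy: 536 - 8.5p = -269 + 6p gives p* = 1610/29, q* = 1859/29.
With the rebate, buyers effectively pay pb = ps − 2, where ps is the price sellers receive.
Demand in terms of ps becomes qd = 536 − 8.5(ps − 2) = 553 - 8.5ps. Setting this equal to supply: 553 - 8.5ps = -269 + 6ps, so ps = 1644/29.
Buyers pay pb = 1644/29 − 2 = 1586/29; q' = -269 + 6·(1644/29) = 2063/29.
Government outlay = subsidy × quantity = 2 × 2063/29 = 4126/29.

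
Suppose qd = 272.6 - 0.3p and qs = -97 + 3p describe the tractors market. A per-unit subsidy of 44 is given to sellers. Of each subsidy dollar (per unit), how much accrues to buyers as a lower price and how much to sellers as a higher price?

Buyers gain 40 per unit; sellers gain 4 per unit

Pre-subsidy: 272.6 - 0.3p = -97 + 3p gives p* = 112, q* = 239.
With the subsidy, sellers receive ps = pb + 44 for each unit, where pb is the price buyers pay.
Supply in terms of pb becomes qs = -97 + 3(pb + 44) = 35 + 3pb. Setting this equal to demand: 272.6 - 0.3pb = 35 + 3pb, so pb = 72.
Sellers receive ps = 72 + 44 = 116; q' = 272.6 − 0.3·72 = 251.
Buyers' price falls by p* − pb = 112 − 72 = 40; sellers' price rises by ps − p* = 116 − 112 = 4.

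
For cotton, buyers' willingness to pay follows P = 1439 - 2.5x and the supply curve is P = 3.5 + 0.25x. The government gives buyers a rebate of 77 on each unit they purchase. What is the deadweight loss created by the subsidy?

Pre-subsidy: 1439 - 2.5x = 3.5 + 0.25x gives x* = 522 and P* = 134.
With the rebate, buyers effectively pay Pb = Ps − 77, where Ps is the price sellers receive.
On the curves, Pb = 1439 - 2.5x and Ps = 3.5 + 0.25x; the wedge Ps − Pb = 77 gives 3.5 + 0.25x − (1439 - 2.5x) = 77, so x' = 550.
Then Pb = 1439 − 2.5·550 = 64 and Ps = 3.5 + 0.25·550 = 141.
The subsidy expands output by 550 − 522 = 28 past the efficient level; on those units the gap between marginal cost and willingness to pay runs from 0 up to 77.
DWL = ½ × 77 × 28 = 1078.

Deadweight loss = 1078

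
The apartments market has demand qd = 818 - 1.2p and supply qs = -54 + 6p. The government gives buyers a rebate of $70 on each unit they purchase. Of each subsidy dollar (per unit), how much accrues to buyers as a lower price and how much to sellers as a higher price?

Pre-subsidy: 818 - 1.2p = -54 + 6p gives p* = 1090/9, q* = 2018/3.
With the rebate, buyers effectively pay pb = ps − 70, where ps is the price sellers receive.
Demand in terms of ps becomes qd = 818 − 1.2(ps − 70) = 902 - 1.2ps. Setting this equal to supply: 902 - 1.2ps = -54 + 6ps, so ps = 1195/9.
Buyers pay pb = 1195/9 − 70 = 565/9; q' = -54 + 6·(1195/9) = 2228/3.
Buyers' price falls by p* − pb = 1090/9 − 565/9 = 175/3; sellers' price rises by ps − p* = 1195/9 − 1090/9 = 35/3.

Buyers gain 175/3 per unit; sellers gain 35/3 per unit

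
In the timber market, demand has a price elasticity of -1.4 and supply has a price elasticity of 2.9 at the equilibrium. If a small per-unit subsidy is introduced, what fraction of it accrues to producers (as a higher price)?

For a small subsidy around the equilibrium, the benefit split depends on the relative slopes, which at a point are proportional to the elasticities.
Buyer share = εs/(εs + |εd|) = 2.9/(2.9 + 1.4) = 29/43; seller share = |εd|/(εs + |εd|) = 14/43.
So producers capture 14/43 of the subsidy.

Producer share = 14/43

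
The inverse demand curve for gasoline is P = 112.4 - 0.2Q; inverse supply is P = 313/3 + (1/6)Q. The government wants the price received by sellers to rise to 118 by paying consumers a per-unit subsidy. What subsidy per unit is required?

Required subsidy s = 22 per unit

At a seller price of 118, quantity supplied is -626 + 6·118 = 82.
Buyers absorb 82 only when they pay Pb = 112.4 − 0.2·82 = 96.
s = Ps − Pb = 118 − 96 = 22.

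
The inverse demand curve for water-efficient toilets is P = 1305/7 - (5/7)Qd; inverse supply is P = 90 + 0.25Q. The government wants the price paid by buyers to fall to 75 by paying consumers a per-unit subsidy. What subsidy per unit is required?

Required subsidy s = 54 per unit

At a buyer price of 75, quantity demanded is 261 − 1.4·75 = 156.
Sellers supply 156 only when they receive Ps = 90 + 0.25·156 = 129.
s = Ps − Pb = 129 − 75 = 54.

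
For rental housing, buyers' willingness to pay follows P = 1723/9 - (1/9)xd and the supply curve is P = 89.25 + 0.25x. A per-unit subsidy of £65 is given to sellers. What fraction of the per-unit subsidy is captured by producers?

Producer share = 9/13

Pre-subsidy: 1723/9 - (1/9)x = 89.25 + 0.25x gives x* = 283 and P* = 160.
With the subsidy, sellers receive Ps = Pb + 65 for each unit, where Pb is the price buyers pay.
On the curves, Pb = 1723/9 - (1/9)x and Ps = 89.25 + 0.25x; the wedge Ps − Pb = 65 gives 89.25 + 0.25x − (1723/9 - (1/9)x) = 65, so x' = 463.
Then Pb = 1723/9 − (1/9)·463 = 140 and Ps = 89.25 + 0.25·463 = 205.
Buyers' price falls by P* − Pb = 160 − 140 = 20; sellers' price rises by Ps − P* = 205 − 160 = 45.
So producers capture 45/65 = 9/13 of each unit of subsidy.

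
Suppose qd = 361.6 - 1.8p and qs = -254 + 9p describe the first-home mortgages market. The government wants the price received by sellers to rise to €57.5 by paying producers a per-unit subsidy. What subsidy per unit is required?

At a seller price of 57.5, quantity supplied is -254 + 9·57.5 = 263.5.
Buyers absorb 263.5 only when they pay pb with 361.6 − 1.8·pb = 263.5, i.e. pb = 54.5.
s = ps − pb = 57.5 − 54.5 = 3.

Required subsidy s = €3 per unit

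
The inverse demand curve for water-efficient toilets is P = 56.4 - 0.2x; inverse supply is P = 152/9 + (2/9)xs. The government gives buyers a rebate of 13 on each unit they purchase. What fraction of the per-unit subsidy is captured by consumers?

Consumer share = 9/19

Pre-subsidy: 56.4 - 0.2x = 152/9 + (2/9)x gives x* = 1778/19 and P* = 716/19.
With the rebate, buyers effectively pay Pb = Ps − 13, where Ps is the price sellers receive.
On the curves, Pb = 56.4 - 0.2x and Ps = 152/9 + (2/9)x; the wedge Ps − Pb = 13 gives 152/9 + (2/9)x − (56.4 - 0.2x) = 13, so x' = 2363/19.
Then Pb = 56.4 − 0.2·(2363/19) = 599/19 and Ps = 152/9 + (2/9)·(2363/19) = 846/19.
Buyers' price falls by P* − Pb = 716/19 − 599/19 = 117/19; sellers' price rises by Ps − P* = 846/19 − 716/19 = 130/19.
So consumers capture (117/19)/13 = 9/19 of each unit of subsidy.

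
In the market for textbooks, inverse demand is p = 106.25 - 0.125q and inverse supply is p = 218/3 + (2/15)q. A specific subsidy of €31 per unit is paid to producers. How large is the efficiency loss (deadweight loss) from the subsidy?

Deadweight loss = €1860

Pre-subsidy: 106.25 - 0.125q = 218/3 + (2/15)q gives q* = 130 and p* = 90.
With the subsidy, sellers receive ps = pb + 31 for each unit, where pb is the price buyers pay.
On the curves, pb = 106.25 - 0.125q and ps = 218/3 + (2/15)q; the wedge ps − pb = 31 gives 218/3 + (2/15)q − (106.25 - 0.125q) = 31, so q' = 250.
Then pb = 106.25 − 0.125·250 = 75 and ps = 218/3 + (2/15)·250 = 106.
The subsidy expands output by 250 − 130 = 120 past the efficient level; on those units the gap between marginal cost and willingness to pay runs from 0 up to 31.
DWL = ½ × 31 × 120 = 1860.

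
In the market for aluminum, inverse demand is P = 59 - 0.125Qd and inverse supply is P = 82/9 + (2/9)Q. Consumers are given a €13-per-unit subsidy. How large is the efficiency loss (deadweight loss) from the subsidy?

Deadweight loss = €243.36

Pre-subsidy: 59 - 0.125Q = 82/9 + (2/9)Q gives Q* = 143.68 and P* = 41.04.
With the rebate, buyers effectively pay Pb = Ps − 13, where Ps is the price sellers receive.
On the curves, Pb = 59 - 0.125Q and Ps = 82/9 + (2/9)Q; the wedge Ps − Pb = 13 gives 82/9 + (2/9)Q − (59 - 0.125Q) = 13, so Q' = 181.12.
Then Pb = 59 − 0.125·181.12 = 36.36 and Ps = 82/9 + (2/9)·181.12 = 49.36.
The subsidy expands output by 181.12 − 143.68 = 37.44 past the efficient level; on those units the gap between marginal cost and willingness to pay runs from 0 up to 13.
DWL = ½ × 13 × 37.44 = 243.36.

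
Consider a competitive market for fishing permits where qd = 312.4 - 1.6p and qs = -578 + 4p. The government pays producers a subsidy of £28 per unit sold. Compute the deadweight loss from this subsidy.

Pre-subsidy: 312.4 - 1.6p = -578 + 4p gives p* = 159, q* = 58.
With the subsidy, sellers receive ps = pb + 28 for each unit, where pb is the price buyers pay.
Supply in terms of pb becomes qs = -578 + 4(pb + 28) = -466 + 4pb. Setting this equal to demand: 312.4 - 1.6pb = -466 + 4pb, so pb = 139.
Sellers receive ps = 139 + 28 = 167; q' = 312.4 − 1.6·139 = 90.
The subsidy expands output by 90 − 58 = 32 past the efficient level; on those units the gap between marginal cost and willingness to pay runs from 0 up to 28.
DWL = ½ × 28 × 32 = 448.

Deadweight loss = £448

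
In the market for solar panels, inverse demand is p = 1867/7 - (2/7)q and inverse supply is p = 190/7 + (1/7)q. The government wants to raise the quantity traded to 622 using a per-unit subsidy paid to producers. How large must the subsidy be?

At q = 622, from the demand curve buyers pay pb = 1867/7 − (2/7)·622 = 89; from the supply curve sellers need ps = 190/7 + (1/7)·622 = 116.
The subsidy must fill the gap: s = ps − pb = 116 − 89 = 27.

Required subsidy s = 27 per unit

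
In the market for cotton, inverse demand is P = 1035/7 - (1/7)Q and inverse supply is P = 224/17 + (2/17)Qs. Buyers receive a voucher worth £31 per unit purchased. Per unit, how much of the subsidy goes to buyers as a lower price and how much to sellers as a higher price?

Pre-subsidy: 1035/7 - (1/7)Q = 224/17 + (2/17)Q gives Q* = 517 and P* = 74.
With the rebate, buyers effectively pay Pb = Ps − 31, where Ps is the price sellers receive.
On the curves, Pb = 1035/7 - (1/7)Q and Ps = 224/17 + (2/17)Q; the wedge Ps − Pb = 31 gives 224/17 + (2/17)Q − (1035/7 - (1/7)Q) = 31, so Q' = 636.
Then Pb = 1035/7 − (1/7)·636 = 57 and Ps = 224/17 + (2/17)·636 = 88.
Buyers' price falls by P* − Pb = 74 − 57 = 17; sellers' price rises by Ps − P* = 88 − 74 = 14.

Buyers gain £17 per unit; sellers gain £14 per unit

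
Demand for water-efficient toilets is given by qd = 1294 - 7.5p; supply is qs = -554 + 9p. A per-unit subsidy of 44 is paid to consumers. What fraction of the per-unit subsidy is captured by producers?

Pre-subsidy: 1294 - 7.5p = -554 + 9p gives p* = 112, q* = 454.
With the rebate, buyers effectively pay pb = ps − 44, where ps is the price sellers receive.
Demand in terms of ps becomes qd = 1294 − 7.5(ps − 44) = 1624 - 7.5ps. Setting this equal to supply: 1624 - 7.5ps = -554 + 9ps, so ps = 132.
Buyers pay pb = 132 − 44 = 88; q' = -554 + 9·132 = 634.
Buyers' price falls by p* − pb = 112 − 88 = 24; sellers' price rises by ps − p* = 132 − 112 = 20.
So producers capture 20/44 = 5/11 of each unit of subsidy.

Producer share = 5/11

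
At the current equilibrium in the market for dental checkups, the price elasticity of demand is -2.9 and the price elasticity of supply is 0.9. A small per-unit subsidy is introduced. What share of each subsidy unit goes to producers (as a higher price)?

For a small subsidy around the equilibrium, the benefit split depends on the relative slopes, which at a point are proportional to the elasticities.
Buyer share = εs/(εs + |εd|) = 0.9/(0.9 + 2.9) = 9/38; seller share = |εd|/(εs + |εd|) = 29/38.
So producers capture 29/38 of the subsidy.

Producer share = 29/38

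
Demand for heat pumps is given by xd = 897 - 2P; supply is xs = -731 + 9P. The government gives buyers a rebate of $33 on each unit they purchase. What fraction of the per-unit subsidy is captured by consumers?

Consumer share = 9/11

Pre-subsidy: 897 - 2P = -731 + 9P gives P* = 148, x* = 601.
With the rebate, buyers effectively pay Pb = Ps − 33, where Ps is the price sellers receive.
Demand in terms of Ps becomes xd = 897 − 2(Ps − 33) = 963 - 2Ps. Setting this equal to supply: 963 - 2Ps = -731 + 9Ps, so Ps = 154.
Buyers pay Pb = 154 − 33 = 121; x' = -731 + 9·154 = 655.
Buyers' price falls by P* − Pb = 148 − 121 = 27; sellers' price rises by Ps − P* = 154 − 148 = 6.
So consumers capture 27/33 = 9/11 of each unit of subsidy.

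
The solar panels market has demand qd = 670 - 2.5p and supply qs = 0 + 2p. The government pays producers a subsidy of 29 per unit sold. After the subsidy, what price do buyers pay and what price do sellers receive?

Buyers pay 136; sellers receive 165

Pre-subsidy: 670 - 2.5p = 0 + 2p gives p* = 1340/9, q* = 2680/9.
With the subsidy, sellers receive ps = pb + 29 for each unit, where pb is the price buyers pay.
Supply in terms of pb becomes qs = 0 + 2(pb + 29) = 58 + 2pb. Setting this equal to demand: 670 - 2.5pb = 58 + 2pb, so pb = 136.
Sellers receive ps = 136 + 29 = 165; q' = 670 − 2.5·136 = 330.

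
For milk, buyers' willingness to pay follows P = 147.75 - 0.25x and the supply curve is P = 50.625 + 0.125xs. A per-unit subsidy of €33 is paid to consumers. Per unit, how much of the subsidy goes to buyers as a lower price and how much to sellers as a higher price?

Pre-subsidy: 147.75 - 0.25x = 50.625 + 0.125x gives x* = 259 and P* = 83.
With the rebate, buyers effectively pay Pb = Ps − 33, where Ps is the price sellers receive.
On the curves, Pb = 147.75 - 0.25x and Ps = 50.625 + 0.125x; the wedge Ps − Pb = 33 gives 50.625 + 0.125x − (147.75 - 0.25x) = 33, so x' = 347.
Then Pb = 147.75 − 0.25·347 = 61 and Ps = 50.625 + 0.125·347 = 94.
Buyers' price falls by P* − Pb = 83 − 61 = 22; sellers' price rises by Ps − P* = 94 − 83 = 11.

Buyers gain €22 per unit; sellers gain €11 per unit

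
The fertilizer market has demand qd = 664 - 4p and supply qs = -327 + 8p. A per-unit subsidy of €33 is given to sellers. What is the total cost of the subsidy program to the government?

Government cost = €13915

Pre-subsidy: 664 - 4p = -327 + 8p gives p* = 991/12, q* = 1001/3.
With the subsidy, sellers receive ps = pb + 33 for each unit, where pb is the price buyers pay.
Supply in terms of pb becomes qs = -327 + 8(pb + 33) = -63 + 8pb. Setting this equal to demand: 664 - 4pb = -63 + 8pb, so pb = 727/12.
Sellers receive ps = 727/12 + 33 = 1123/12; q' = 664 − 4·(727/12) = 1265/3.
Government outlay = subsidy × quantity = 33 × 1265/3 = 13915.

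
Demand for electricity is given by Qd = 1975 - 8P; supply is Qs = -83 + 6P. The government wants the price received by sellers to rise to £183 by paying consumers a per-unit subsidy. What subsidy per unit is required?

At a seller price of 183, quantity supplied is -83 + 6·183 = 1015.
Buyers absorb 1015 only when they pay Pb with 1975 − 8·Pb = 1015, i.e. Pb = 120.
s = Ps − Pb = 183 − 120 = 63.

Required subsidy s = £63 per unit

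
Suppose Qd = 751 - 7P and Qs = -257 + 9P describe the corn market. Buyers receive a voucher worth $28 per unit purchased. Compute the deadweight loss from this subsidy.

Pre-subsidy: 751 - 7P = -257 + 9P gives P* = 63, Q* = 310.
With the rebate, buyers effectively pay Pb = Ps − 28, where Ps is the price sellers receive.
Demand in terms of Ps becomes Qd = 751 − 7(Ps − 28) = 947 - 7Ps. Setting this equal to supply: 947 - 7Ps = -257 + 9Ps, so Ps = 75.25.
Buyers pay Pb = 75.25 − 28 = 47.25; Q' = -257 + 9·75.25 = 420.25.
The subsidy expands output by 420.25 − 310 = 110.25 past the efficient level; on those units the gap between marginal cost and willingness to pay runs from 0 up to 28.
DWL = ½ × 28 × 110.25 = 1543.5.

Deadweight loss = $1543.5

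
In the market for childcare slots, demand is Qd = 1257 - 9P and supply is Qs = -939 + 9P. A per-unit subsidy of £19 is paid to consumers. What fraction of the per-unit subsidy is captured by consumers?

Pre-subsidy: 1257 - 9P = -939 + 9P gives P* = 122, Q* = 159.
With the rebate, buyers effectively pay Pb = Ps − 19, where Ps is the price sellers receive.
Demand in terms of Ps becomes Qd = 1257 − 9(Ps − 19) = 1428 - 9Ps. Setting this equal to supply: 1428 - 9Ps = -939 + 9Ps, so Ps = 131.5.
Buyers pay Pb = 131.5 − 19 = 112.5; Q' = -939 + 9·131.5 = 244.5.
Buyers' price falls by P* − Pb = 122 − 112.5 = 9.5; sellers' price rises by Ps − P* = 131.5 − 122 = 9.5.
So consumers capture 9.5/19 = 0.5 of each unit of subsidy.

Consumer share = 0.5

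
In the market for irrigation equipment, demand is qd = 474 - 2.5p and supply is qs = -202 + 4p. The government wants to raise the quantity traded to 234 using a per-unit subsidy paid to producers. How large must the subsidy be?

At q = 234, invert demand for the buyer price: pb = (474 − 234)/2.5 = 96; invert supply for the seller price: ps = (234 − (-202))/4 = 109.
The subsidy must fill the gap: s = ps − pb = 109 − 96 = 13.

Required subsidy s = 13 per unit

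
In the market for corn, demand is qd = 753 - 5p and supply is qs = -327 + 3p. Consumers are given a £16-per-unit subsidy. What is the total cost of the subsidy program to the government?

Government cost = £1728

Pre-subsidy: 753 - 5p = -327 + 3p gives p* = 135, q* = 78.
With the rebate, buyers effectively pay pb = ps − 16, where ps is the price sellers receive.
Demand in terms of ps becomes qd = 753 − 5(ps − 16) = 833 - 5ps. Setting this equal to supply: 833 - 5ps = -327 + 3ps, so ps = 145.
Buyers pay pb = 145 − 16 = 129; q' = -327 + 3·145 = 108.
Government outlay = subsidy × quantity = 16 × 108 = 1728.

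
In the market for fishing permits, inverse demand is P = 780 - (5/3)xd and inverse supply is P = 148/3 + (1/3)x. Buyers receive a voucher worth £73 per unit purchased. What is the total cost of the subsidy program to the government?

Pre-subsidy: 780 - (5/3)x = 148/3 + (1/3)x gives x* = 1096/3 and P* = 1540/9.
With the rebate, buyers effectively pay Pb = Ps − 73, where Ps is the price sellers receive.
On the curves, Pb = 780 - (5/3)x and Ps = 148/3 + (1/3)x; the wedge Ps − Pb = 73 gives 148/3 + (1/3)x − (780 - (5/3)x) = 73, so x' = 2411/6.
Then Pb = 780 − (5/3)·(2411/6) = 1985/18 and Ps = 148/3 + (1/3)·(2411/6) = 3299/18.
Government outlay = subsidy × quantity = 73 × 2411/6 = 176003/6.

Government cost = 176003/6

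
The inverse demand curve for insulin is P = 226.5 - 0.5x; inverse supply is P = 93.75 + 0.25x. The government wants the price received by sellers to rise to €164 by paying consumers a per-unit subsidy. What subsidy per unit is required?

At a seller price of 164, quantity supplied is -375 + 4·164 = 281.
Buyers absorb 281 only when they pay Pb = 226.5 − 0.5·281 = 86.
s = Ps − Pb = 164 − 86 = 78.

Required subsidy s = €78 per unit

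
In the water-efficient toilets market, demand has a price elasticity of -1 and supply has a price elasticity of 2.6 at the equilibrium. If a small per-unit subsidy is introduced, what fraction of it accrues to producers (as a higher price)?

Producer share = 5/18

For a small subsidy around the equilibrium, the benefit split depends on the relative slopes, which at a point are proportional to the elasticities.
Buyer share = εs/(εs + |εd|) = 2.6/(2.6 + 1) = 13/18; seller share = |εd|/(εs + |εd|) = 5/18.
So producers capture 5/18 of the subsidy.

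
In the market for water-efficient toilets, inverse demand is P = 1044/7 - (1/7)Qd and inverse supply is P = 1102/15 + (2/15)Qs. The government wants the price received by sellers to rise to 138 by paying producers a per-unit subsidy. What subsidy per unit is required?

Required subsidy s = 58 per unit

At a seller price of 138, quantity supplied is -551 + 7.5·138 = 484.
Buyers absorb 484 only when they pay Pb = 1044/7 − (1/7)·484 = 80.
s = Ps − Pb = 138 − 80 = 58.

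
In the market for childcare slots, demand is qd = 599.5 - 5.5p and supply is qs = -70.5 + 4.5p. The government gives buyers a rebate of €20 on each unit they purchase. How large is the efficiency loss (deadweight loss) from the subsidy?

Pre-subsidy: 599.5 - 5.5p = -70.5 + 4.5p gives p* = 67, q* = 231.
With the rebate, buyers effectively pay pb = ps − 20, where ps is the price sellers receive.
Demand in terms of ps becomes qd = 599.5 − 5.5(ps − 20) = 709.5 - 5.5ps. Setting this equal to supply: 709.5 - 5.5ps = -70.5 + 4.5ps, so ps = 78.
Buyers pay pb = 78 − 20 = 58; q' = -70.5 + 4.5·78 = 280.5.
The subsidy expands output by 280.5 − 231 = 49.5 past the efficient level; on those units the gap between marginal cost and willingness to pay runs from 0 up to 20.
DWL = ½ × 20 × 49.5 = 495.

Deadweight loss = €495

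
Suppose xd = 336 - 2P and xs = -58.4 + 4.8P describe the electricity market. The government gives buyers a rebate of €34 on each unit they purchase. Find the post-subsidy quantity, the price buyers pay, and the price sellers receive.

x' = 268; buyers pay €34; sellers receive €68

Pre-subsidy: 336 - 2P = -58.4 + 4.8P gives P* = 58, x* = 220.
With the rebate, buyers effectively pay Pb = Ps − 34, where Ps is the price sellers receive.
Demand in terms of Ps becomes xd = 336 − 2(Ps − 34) = 404 - 2Ps. Setting this equal to supply: 404 - 2Ps = -58.4 + 4.8Ps, so Ps = 68.
Buyers pay Pb = 68 − 34 = 34; x' = -58.4 + 4.8·68 = 268.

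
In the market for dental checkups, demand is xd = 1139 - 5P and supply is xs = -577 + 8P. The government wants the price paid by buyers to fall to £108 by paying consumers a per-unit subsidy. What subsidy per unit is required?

At a buyer price of 108, quantity demanded is 1139 − 5·108 = 599.
Sellers supply 599 only when they receive Ps with -577 + 8·Ps = 599, i.e. Ps = 147.
s = Ps − Pb = 147 − 108 = 39.

Required subsidy s = £39 per unit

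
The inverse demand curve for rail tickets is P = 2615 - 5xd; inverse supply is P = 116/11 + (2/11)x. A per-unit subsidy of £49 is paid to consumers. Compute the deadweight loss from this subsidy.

Pre-subsidy: 2615 - 5x = 116/11 + (2/11)x gives x* = 28649/57 and P* = 5810/57.
With the rebate, buyers effectively pay Pb = Ps − 49, where Ps is the price sellers receive.
On the curves, Pb = 2615 - 5x and Ps = 116/11 + (2/11)x; the wedge Ps − Pb = 49 gives 116/11 + (2/11)x − (2615 - 5x) = 49, so x' = 29188/57.
Then Pb = 2615 − 5·(29188/57) = 3115/57 and Ps = 116/11 + (2/11)·(29188/57) = 5908/57.
The subsidy expands output by 29188/57 − 28649/57 = 539/57 past the efficient level; on those units the gap between marginal cost and willingness to pay runs from 0 up to 49.
DWL = ½ × 49 × 539/57 = 26411/114.

Deadweight loss = 26411/114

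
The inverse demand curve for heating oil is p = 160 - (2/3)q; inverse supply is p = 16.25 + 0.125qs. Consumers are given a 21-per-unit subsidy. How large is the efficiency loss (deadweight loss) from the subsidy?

Pre-subsidy: 160 - (2/3)q = 16.25 + 0.125q gives q* = 3450/19 and p* = 740/19.
With the rebate, buyers effectively pay pb = ps − 21, where ps is the price sellers receive.
On the curves, pb = 160 - (2/3)q and ps = 16.25 + 0.125q; the wedge ps − pb = 21 gives 16.25 + 0.125q − (160 - (2/3)q) = 21, so q' = 3954/19.
Then pb = 160 − (2/3)·(3954/19) = 404/19 and ps = 16.25 + 0.125·(3954/19) = 803/19.
The subsidy expands output by 3954/19 − 3450/19 = 504/19 past the efficient level; on those units the gap between marginal cost and willingness to pay runs from 0 up to 21.
DWL = ½ × 21 × 504/19 = 5292/19.

Deadweight loss = 5292/19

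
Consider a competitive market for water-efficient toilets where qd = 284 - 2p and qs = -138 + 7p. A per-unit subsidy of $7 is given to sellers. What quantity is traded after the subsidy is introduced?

q' = 1810/9

Pre-subsidy: 284 - 2p = -138 + 7p gives p* = 422/9, q* = 1712/9.
With the subsidy, sellers receive ps = pb + 7 for each unit, where pb is the price buyers pay.
Supply in terms of pb becomes qs = -138 + 7(pb + 7) = -89 + 7pb. Setting this equal to demand: 284 - 2pb = -89 + 7pb, so pb = 373/9.
Sellers receive ps = 373/9 + 7 = 436/9; q' = 284 − 2·(373/9) = 1810/9.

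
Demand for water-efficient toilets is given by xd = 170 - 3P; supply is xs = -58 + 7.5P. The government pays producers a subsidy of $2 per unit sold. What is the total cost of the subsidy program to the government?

Pre-subsidy: 170 - 3P = -58 + 7.5P gives P* = 152/7, x* = 734/7.
With the subsidy, sellers receive Ps = Pb + 2 for each unit, where Pb is the price buyers pay.
Supply in terms of Pb becomes xs = -58 + 7.5(Pb + 2) = -43 + 7.5Pb. Setting this equal to demand: 170 - 3Pb = -43 + 7.5Pb, so Pb = 142/7.
Sellers receive Ps = 142/7 + 2 = 156/7; x' = 170 − 3·(142/7) = 764/7.
Government outlay = subsidy × quantity = 2 × 764/7 = 1528/7.

Government cost = 1528/7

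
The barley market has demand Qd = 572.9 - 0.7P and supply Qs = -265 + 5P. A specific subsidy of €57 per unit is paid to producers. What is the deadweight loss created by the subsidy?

Deadweight loss = €997.5

Pre-subsidy: 572.9 - 0.7P = -265 + 5P gives P* = 147, Q* = 470.
With the subsidy, sellers receive Ps = Pb + 57 for each unit, where Pb is the price buyers pay.
Supply in terms of Pb becomes Qs = -265 + 5(Pb + 57) = 20 + 5Pb. Setting this equal to demand: 572.9 - 0.7Pb = 20 + 5Pb, so Pb = 97.
Sellers receive Ps = 97 + 57 = 154; Q' = 572.9 − 0.7·97 = 505.
The subsidy expands output by 505 − 470 = 35 past the efficient level; on those units the gap between marginal cost and willingness to pay runs from 0 up to 57.
DWL = ½ × 57 × 35 = 997.5.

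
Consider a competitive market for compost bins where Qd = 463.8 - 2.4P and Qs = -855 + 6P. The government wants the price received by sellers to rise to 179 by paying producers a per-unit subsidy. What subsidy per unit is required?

Required subsidy s = 77 per unit

At a seller price of 179, quantity supplied is -855 + 6·179 = 219.
Buyers absorb 219 only when they pay Pb with 463.8 − 2.4·Pb = 219, i.e. Pb = 102.
s = Ps − Pb = 179 − 102 = 77.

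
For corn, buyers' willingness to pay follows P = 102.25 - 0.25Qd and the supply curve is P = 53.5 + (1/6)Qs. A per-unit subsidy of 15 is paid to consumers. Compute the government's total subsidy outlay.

Government cost = 2295

Pre-subsidy: 102.25 - 0.25Q = 53.5 + (1/6)Q gives Q* = 117 and P* = 73.
With the rebate, buyers effectively pay Pb = Ps − 15, where Ps is the price sellers receive.
On the curves, Pb = 102.25 - 0.25Q and Ps = 53.5 + (1/6)Q; the wedge Ps − Pb = 15 gives 53.5 + (1/6)Q − (102.25 - 0.25Q) = 15, so Q' = 153.
Then Pb = 102.25 − 0.25·153 = 64 and Ps = 53.5 + (1/6)·153 = 79.
Government outlay = subsidy × quantity = 15 × 153 = 2295.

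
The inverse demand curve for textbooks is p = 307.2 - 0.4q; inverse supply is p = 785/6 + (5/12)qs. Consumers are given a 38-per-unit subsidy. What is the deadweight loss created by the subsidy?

Pre-subsidy: 307.2 - 0.4q = 785/6 + (5/12)q gives q* = 10582/49 and p* = 10820/49.
With the rebate, buyers effectively pay pb = ps − 38, where ps is the price sellers receive.
On the curves, pb = 307.2 - 0.4q and ps = 785/6 + (5/12)q; the wedge ps − pb = 38 gives 785/6 + (5/12)q − (307.2 - 0.4q) = 38, so q' = 12862/49.
Then pb = 307.2 − 0.4·(12862/49) = 9908/49 and ps = 785/6 + (5/12)·(12862/49) = 11770/49.
The subsidy expands output by 12862/49 − 10582/49 = 2280/49 past the efficient level; on those units the gap between marginal cost and willingness to pay runs from 0 up to 38.
DWL = ½ × 38 × 2280/49 = 43320/49.

Deadweight loss = 43320/49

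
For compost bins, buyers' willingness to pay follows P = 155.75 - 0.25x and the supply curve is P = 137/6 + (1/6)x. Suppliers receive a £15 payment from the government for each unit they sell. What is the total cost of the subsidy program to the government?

Pre-subsidy: 155.75 - 0.25x = 137/6 + (1/6)x gives x* = 319 and P* = 76.
With the subsidy, sellers receive Ps = Pb + 15 for each unit, where Pb is the price buyers pay.
On the curves, Pb = 155.75 - 0.25x and Ps = 137/6 + (1/6)x; the wedge Ps − Pb = 15 gives 137/6 + (1/6)x − (155.75 - 0.25x) = 15, so x' = 355.
Then Pb = 155.75 − 0.25·355 = 67 and Ps = 137/6 + (1/6)·355 = 82.
Government outlay = subsidy × quantity = 15 × 355 = 5325.

Government cost = £5325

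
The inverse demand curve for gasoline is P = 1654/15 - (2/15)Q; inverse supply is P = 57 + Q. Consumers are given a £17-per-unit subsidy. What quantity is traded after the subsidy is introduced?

Q' = 62

Pre-subsidy: 1654/15 - (2/15)Q = 57 + Q gives Q* = 47 and P* = 104.
With the rebate, buyers effectively pay Pb = Ps − 17, where Ps is the price sellers receive.
On the curves, Pb = 1654/15 - (2/15)Q and Ps = 57 + Q; the wedge Ps − Pb = 17 gives 57 + Q − (1654/15 - (2/15)Q) = 17, so Q' = 62.
Then Pb = 1654/15 − (2/15)·62 = 102 and Ps = 57 + 1·62 = 119.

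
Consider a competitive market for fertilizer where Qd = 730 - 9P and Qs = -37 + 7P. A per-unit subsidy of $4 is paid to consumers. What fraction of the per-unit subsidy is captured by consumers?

Consumer share = 0.4375

Pre-subsidy: 730 - 9P = -37 + 7P gives P* = 47.9375, Q* = 298.5625.
With the rebate, buyers effectively pay Pb = Ps − 4, where Ps is the price sellers receive.
Demand in terms of Ps becomes Qd = 730 − 9(Ps − 4) = 766 - 9Ps. Setting this equal to supply: 766 - 9Ps = -37 + 7Ps, so Ps = 50.1875.
Buyers pay Pb = 50.1875 − 4 = 46.1875; Q' = -37 + 7·50.1875 = 314.3125.
Buyers' price falls by P* − Pb = 47.9375 − 46.1875 = 1.75; sellers' price rises by Ps − P* = 50.1875 − 47.9375 = 2.25.
So consumers capture 1.75/4 = 0.4375 of each unit of subsidy.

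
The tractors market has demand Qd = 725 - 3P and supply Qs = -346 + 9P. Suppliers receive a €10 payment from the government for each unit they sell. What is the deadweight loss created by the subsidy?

Deadweight loss = €112.5

Pre-subsidy: 725 - 3P = -346 + 9P gives P* = 89.25, Q* = 457.25.
With the subsidy, sellers receive Ps = Pb + 10 for each unit, where Pb is the price buyers pay.
Supply in terms of Pb becomes Qs = -346 + 9(Pb + 10) = -256 + 9Pb. Setting this equal to demand: 725 - 3Pb = -256 + 9Pb, so Pb = 81.75.
Sellers receive Ps = 81.75 + 10 = 91.75; Q' = 725 − 3·81.75 = 479.75.
The subsidy expands output by 479.75 − 457.25 = 22.5 past the efficient level; on those units the gap between marginal cost and willingness to pay runs from 0 up to 10.
DWL = ½ × 10 × 22.5 = 112.5.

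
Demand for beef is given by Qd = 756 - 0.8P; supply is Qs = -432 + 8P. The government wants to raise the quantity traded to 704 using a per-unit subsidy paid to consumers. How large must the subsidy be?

Required subsidy s = 77 per unit

At Q = 704, invert demand for the buyer price: Pb = (756 − 704)/0.8 = 65; invert supply for the seller price: Ps = (704 − (-432))/8 = 142.
The subsidy must fill the gap: s = Ps − Pb = 142 − 65 = 77.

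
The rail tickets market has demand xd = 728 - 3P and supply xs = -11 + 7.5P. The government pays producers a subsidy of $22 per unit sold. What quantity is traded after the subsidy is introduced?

x' = 564

Pre-subsidy: 728 - 3P = -11 + 7.5P gives P* = 1478/21, x* = 3618/7.
With the subsidy, sellers receive Ps = Pb + 22 for each unit, where Pb is the price buyers pay.
Supply in terms of Pb becomes xs = -11 + 7.5(Pb + 22) = 154 + 7.5Pb. Setting this equal to demand: 728 - 3Pb = 154 + 7.5Pb, so Pb = 164/3.
Sellers receive Ps = 164/3 + 22 = 230/3; x' = 728 − 3·(164/3) = 564.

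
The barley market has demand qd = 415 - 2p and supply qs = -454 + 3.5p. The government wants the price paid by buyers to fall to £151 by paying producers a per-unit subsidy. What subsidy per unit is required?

At a buyer price of 151, quantity demanded is 415 − 2·151 = 113.
Sellers supply 113 only when they receive ps with -454 + 3.5·ps = 113, i.e. ps = 162.
s = ps − pb = 162 − 151 = 11.

Required subsidy s = £11 per unit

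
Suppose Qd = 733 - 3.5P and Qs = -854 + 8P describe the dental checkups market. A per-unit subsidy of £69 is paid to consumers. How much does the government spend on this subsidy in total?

Pre-subsidy: 733 - 3.5P = -854 + 8P gives P* = 138, Q* = 250.
With the rebate, buyers effectively pay Pb = Ps − 69, where Ps is the price sellers receive.
Demand in terms of Ps becomes Qd = 733 − 3.5(Ps − 69) = 974.5 - 3.5Ps. Setting this equal to supply: 974.5 - 3.5Ps = -854 + 8Ps, so Ps = 159.
Buyers pay Pb = 159 − 69 = 90; Q' = -854 + 8·159 = 418.
Government outlay = subsidy × quantity = 69 × 418 = 28842.

Government cost = £28842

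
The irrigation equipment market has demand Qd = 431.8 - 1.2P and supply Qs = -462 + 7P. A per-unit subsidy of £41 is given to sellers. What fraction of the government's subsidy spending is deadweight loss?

Pre-subsidy: 431.8 - 1.2P = -462 + 7P gives P* = 109, Q* = 301.
With the subsidy, sellers receive Ps = Pb + 41 for each unit, where Pb is the price buyers pay.
Supply in terms of Pb becomes Qs = -462 + 7(Pb + 41) = -175 + 7Pb. Setting this equal to demand: 431.8 - 1.2Pb = -175 + 7Pb, so Pb = 74.
Sellers receive Ps = 74 + 41 = 115; Q' = 431.8 − 1.2·74 = 343.
ΔCS = ½(301 + 343)(109 − 74) = 11270; ΔPS = ½(301 + 343)(115 − 109) = 1932.
Government spending = 41 × 343 = 14063.
DWL = ½ × 41 × (343 − 301) = 861; fraction = 861 / 14063 = 3/49.

DWL / government spending = 3/49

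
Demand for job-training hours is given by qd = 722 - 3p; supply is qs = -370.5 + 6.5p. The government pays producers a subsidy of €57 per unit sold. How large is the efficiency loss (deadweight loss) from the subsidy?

Deadweight loss = €3334.5

Pre-subsidy: 722 - 3p = -370.5 + 6.5p gives p* = 115, q* = 377.
With the subsidy, sellers receive ps = pb + 57 for each unit, where pb is the price buyers pay.
Supply in terms of pb becomes qs = -370.5 + 6.5(pb + 57) = 0 + 6.5pb. Setting this equal to demand: 722 - 3pb = 0 + 6.5pb, so pb = 76.
Sellers receive ps = 76 + 57 = 133; q' = 722 − 3·76 = 494.
The subsidy expands output by 494 − 377 = 117 past the efficient level; on those units the gap between marginal cost and willingness to pay runs from 0 up to 57.
DWL = ½ × 57 × 117 = 3334.5.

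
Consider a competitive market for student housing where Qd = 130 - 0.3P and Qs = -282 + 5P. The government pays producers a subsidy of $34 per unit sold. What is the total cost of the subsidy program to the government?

Pre-subsidy: 130 - 0.3P = -282 + 5P gives P* = 4120/53, Q* = 5654/53.
With the subsidy, sellers receive Ps = Pb + 34 for each unit, where Pb is the price buyers pay.
Supply in terms of Pb becomes Qs = -282 + 5(Pb + 34) = -112 + 5Pb. Setting this equal to demand: 130 - 0.3Pb = -112 + 5Pb, so Pb = 2420/53.
Sellers receive Ps = 2420/53 + 34 = 4222/53; Q' = 130 − 0.3·(2420/53) = 6164/53.
Government outlay = subsidy × quantity = 34 × 6164/53 = 209576/53.

Government cost = 209576/53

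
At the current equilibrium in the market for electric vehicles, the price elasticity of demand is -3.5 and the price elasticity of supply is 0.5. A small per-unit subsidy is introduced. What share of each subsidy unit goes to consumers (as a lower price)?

For a small subsidy around the equilibrium, the benefit split depends on the relative slopes, which at a point are proportional to the elasticities.
Buyer share = εs/(εs + |εd|) = 0.5/(0.5 + 3.5) = 0.125; seller share = |εd|/(εs + |εd|) = 0.875.

Consumer share = 0.125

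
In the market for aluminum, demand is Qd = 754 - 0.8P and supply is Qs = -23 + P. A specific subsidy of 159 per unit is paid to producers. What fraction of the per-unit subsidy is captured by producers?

Producer share = 4/9

Pre-subsidy: 754 - 0.8P = -23 + P gives P* = 1295/3, Q* = 1226/3.
With the subsidy, sellers receive Ps = Pb + 159 for each unit, where Pb is the price buyers pay.
Supply in terms of Pb becomes Qs = -23 + 1(Pb + 159) = 136 + Pb. Setting this equal to demand: 754 - 0.8Pb = 136 + Pb, so Pb = 1030/3.
Sellers receive Ps = 1030/3 + 159 = 1507/3; Q' = 754 − 0.8·(1030/3) = 1438/3.
Buyers' price falls by P* − Pb = 1295/3 − 1030/3 = 265/3; sellers' price rises by Ps − P* = 1507/3 − 1295/3 = 212/3.
So producers capture (212/3)/159 = 4/9 of each unit of subsidy.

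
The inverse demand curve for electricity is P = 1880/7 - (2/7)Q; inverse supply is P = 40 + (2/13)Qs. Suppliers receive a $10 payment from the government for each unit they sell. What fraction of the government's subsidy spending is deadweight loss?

DWL / government spending = 7/334

Pre-subsidy: 1880/7 - (2/7)Q = 40 + (2/13)Q gives Q* = 520 and P* = 120.
With the subsidy, sellers receive Ps = Pb + 10 for each unit, where Pb is the price buyers pay.
On the curves, Pb = 1880/7 - (2/7)Q and Ps = 40 + (2/13)Q; the wedge Ps − Pb = 10 gives 40 + (2/13)Q − (1880/7 - (2/7)Q) = 10, so Q' = 542.75.
Then Pb = 1880/7 − (2/7)·542.75 = 113.5 and Ps = 40 + (2/13)·542.75 = 123.5.
ΔCS = ½(520 + 542.75)(120 − 113.5) = 3453.9375; ΔPS = ½(520 + 542.75)(123.5 − 120) = 1859.8125.
Government spending = 10 × 542.75 = 5427.5.
DWL = ½ × 10 × (542.75 − 520) = 113.75; fraction = 113.75 / 5427.5 = 7/334.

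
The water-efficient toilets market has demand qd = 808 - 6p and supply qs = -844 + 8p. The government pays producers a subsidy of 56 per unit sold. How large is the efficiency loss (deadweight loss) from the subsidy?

Deadweight loss = 5376

Pre-subsidy: 808 - 6p = -844 + 8p gives p* = 118, q* = 100.
With the subsidy, sellers receive ps = pb + 56 for each unit, where pb is the price buyers pay.
Supply in terms of pb becomes qs = -844 + 8(pb + 56) = -396 + 8pb. Setting this equal to demand: 808 - 6pb = -396 + 8pb, so pb = 86.
Sellers receive ps = 86 + 56 = 142; q' = 808 − 6·86 = 292.
The subsidy expands output by 292 − 100 = 192 past the efficient level; on those units the gap between marginal cost and willingness to pay runs from 0 up to 56.
DWL = ½ × 56 × 192 = 5376.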